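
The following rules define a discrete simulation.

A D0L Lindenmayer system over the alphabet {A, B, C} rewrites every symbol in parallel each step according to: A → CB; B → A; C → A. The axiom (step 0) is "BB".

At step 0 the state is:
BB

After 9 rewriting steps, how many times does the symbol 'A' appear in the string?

32

t=0: BB
t=1: AA
t=2: CBCB
t=3: AAAA
t=4: CBCBCBCB
t=5: AAAAAAAA
t=6: CBCBCBCBCBCBCBCB
t=7: AAAAAAAAAAAAAAAA
t=8: CBCBCBCBCBCBCBCBCBCBCBCBCBCBCBCB
t=9: AAAAAAAAAAAAAAAAAAAAAAAAAAAAAAAA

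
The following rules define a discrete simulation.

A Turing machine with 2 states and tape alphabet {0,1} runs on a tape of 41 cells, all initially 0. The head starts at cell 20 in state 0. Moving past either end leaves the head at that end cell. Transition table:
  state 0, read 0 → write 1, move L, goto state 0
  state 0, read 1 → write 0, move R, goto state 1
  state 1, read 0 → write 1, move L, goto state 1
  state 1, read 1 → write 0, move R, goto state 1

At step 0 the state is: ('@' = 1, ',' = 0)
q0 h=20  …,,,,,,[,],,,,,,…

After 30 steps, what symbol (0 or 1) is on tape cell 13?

0) q0 h=20  …,,,,,,[,],,,,,,…
1) q0 h=19  …,,,,,,[,]@,,,,,…
2) q0 h=18  …,,,,,,[,]@@,,,,…
3) q0 h=17  …,,,,,,[,]@@@,,,…
4) q0 h=16  …,,,,,,[,]@@@@,,…
5) q0 h=15  …,,,,,,[,]@@@@@,…
6) q0 h=14  …,,,,,,[,]@@@@@@…
7) q0 h=13  …,,,,,,[,]@@@@@@…
8) q0 h=12  …,,,,,,[,]@@@@@@…
9) q0 h=11  …,,,,,,[,]@@@@@@…
10) q0 h=10  …,,,,,,[,]@@@@@@…
11) q0 h= 9  …,,,,,,[,]@@@@@@…
12) q0 h= 8  …,,,,,,[,]@@@@@@…
13) q0 h= 7  …,,,,,,[,]@@@@@@…
14) q0 h= 6  |,,,,,,[,]@@@@@@…
15) q0 h= 5  |,,,,,[,]@@@@@@…
16) q0 h= 4  |,,,,[,]@@@@@@…
17) q0 h= 3  |,,,[,]@@@@@@…
18) q0 h= 2  |,,[,]@@@@@@…
19) q0 h= 1  |,[,]@@@@@@…
20) q0 h= 0  |[,]@@@@@@…
21) q0 h= 0  |[@]@@@@@@…
22) q1 h= 1  |,[@]@@@@@@…
23) q1 h= 2  |,,[@]@@@@@@…
24) q1 h= 3  |,,,[@]@@@@@@…
25) q1 h= 4  |,,,,[@]@@@@@@…
26) q1 h= 5  |,,,,,[@]@@@@@@…
27) q1 h= 6  |,,,,,,[@]@@@@@@…
28) q1 h= 7  …,,,,,,[@]@@@@@@…
29) q1 h= 8  …,,,,,,[@]@@@@@@…
30) q1 h= 9  …,,,,,,[@]@@@@@@…

1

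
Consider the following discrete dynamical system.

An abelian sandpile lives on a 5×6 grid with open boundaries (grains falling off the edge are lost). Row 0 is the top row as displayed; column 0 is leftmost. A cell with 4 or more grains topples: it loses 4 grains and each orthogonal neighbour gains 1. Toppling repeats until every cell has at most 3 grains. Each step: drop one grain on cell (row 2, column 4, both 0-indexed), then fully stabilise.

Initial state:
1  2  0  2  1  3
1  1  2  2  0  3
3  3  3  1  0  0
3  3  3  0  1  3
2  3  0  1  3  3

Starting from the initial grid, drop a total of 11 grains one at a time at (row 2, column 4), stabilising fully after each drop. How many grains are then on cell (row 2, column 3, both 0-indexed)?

3

k=0  1  2  0  2  1  3
1  1  2  2  0  3
3  3  3  1  0  0
3  3  3  0  1  3
2  3  0  1  3  3
k=1  1  2  0  2  1  3
1  1  2  2  0  3
3  3  3  1  1  0
3  3  3  0  1  3
2  3  0  1  3  3
k=2  1  2  0  2  1  3
1  1  2  2  0  3
3  3  3  1  2  0
3  3  3  0  1  3
2  3  0  1  3  3
k=3  1  2  0  2  1  3
1  1  2  2  0  3
3  3  3  1  3  0
3  3  3  0  1  3
2  3  0  1  3  3
k=4  1  2  0  2  1  3
1  1  2  2  1  3
3  3  3  2  0  1
3  3  3  0  2  3
2  3  0  1  3  3
k=5  1  2  0  2  1  3
1  1  2  2  1  3
3  3  3  2  1  1
3  3  3  0  2  3
2  3  0  1  3  3
k=6  1  2  0  2  1  3
1  1  2  2  1  3
3  3  3  2  2  1
3  3  3  0  2  3
2  3  0  1  3  3
k=7  1  2  0  2  1  3
1  1  2  2  1  3
3  3  3  2  3  1
3  3  3  0  2  3
2  3  0  1  3  3
k=8  1  2  0  2  1  3
1  1  2  2  2  3
3  3  3  3  0  2
3  3  3  0  3  3
2  3  0  1  3  3
k=9  1  2  0  2  1  3
1  1  2  2  2  3
3  3  3  3  1  2
3  3  3  0  3  3
2  3  0  1  3  3
k=10  1  2  0  2  1  3
1  1  2  2  2  3
3  3  3  3  2  2
3  3  3  0  3  3
2  3  0  1  3  3
k=11  1  2  0  2  1  3
1  1  2  2  2  3
3  3  3  3  3  2
3  3  3  0  3  3
2  3  0  1  3  3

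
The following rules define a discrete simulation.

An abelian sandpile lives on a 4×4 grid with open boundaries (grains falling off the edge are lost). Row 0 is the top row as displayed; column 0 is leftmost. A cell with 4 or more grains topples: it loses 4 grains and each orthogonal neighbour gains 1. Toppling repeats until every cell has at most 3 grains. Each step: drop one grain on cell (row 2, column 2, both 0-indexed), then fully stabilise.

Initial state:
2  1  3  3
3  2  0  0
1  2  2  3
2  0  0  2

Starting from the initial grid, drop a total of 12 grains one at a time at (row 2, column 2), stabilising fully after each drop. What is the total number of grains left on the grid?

28

gen 0: 2  1  3  3
3  2  0  0
1  2  2  3
2  0  0  2
gen 1: 2  1  3  3
3  2  0  0
1  2  3  3
2  0  0  2
gen 2: 2  1  3  3
3  2  1  1
1  3  1  0
2  0  1  3
gen 3: 2  1  3  3
3  2  1  1
1  3  2  0
2  0  1  3
gen 4: 2  1  3  3
3  2  1  1
1  3  3  0
2  0  1  3
gen 5: 2  1  3  3
3  3  2  1
2  0  1  1
2  1  2  3
gen 6: 2  1  3  3
3  3  2  1
2  0  2  1
2  1  2  3
gen 7: 2  1  3  3
3  3  2  1
2  0  3  1
2  1  2  3
gen 8: 2  1  3  3
3  3  3  1
2  1  0  2
2  1  3  3
gen 9: 2  1  3  3
3  3  3  1
2  1  1  2
2  1  3  3
gen 10: 2  1  3  3
3  3  3  1
2  1  2  2
2  1  3  3
gen 11: 2  1  3  3
3  3  3  1
2  1  3  2
2  1  3  3
gen 12: 3  3  1  1
0  1  3  0
3  3  3  1
2  2  1  1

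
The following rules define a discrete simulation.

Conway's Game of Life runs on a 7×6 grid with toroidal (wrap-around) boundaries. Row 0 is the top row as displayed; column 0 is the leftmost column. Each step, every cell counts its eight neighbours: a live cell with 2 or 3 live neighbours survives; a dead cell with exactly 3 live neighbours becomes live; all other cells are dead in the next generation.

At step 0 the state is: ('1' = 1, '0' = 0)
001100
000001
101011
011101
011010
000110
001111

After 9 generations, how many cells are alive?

gen 0: 001100
000001
101011
011101
011010
000110
001111
gen 1: 001001
111001
001000
000000
110001
010000
000001
gen 2: 001011
101101
101000
110000
110000
010001
100000
gen 3: 001010
101000
001100
001001
001001
010001
110010
gen 4: 101000
001000
001100
011010
011011
011011
111110
gen 5: 100001
001000
000000
100011
000000
000000
000010
gen 6: 000001
000000
000001
000001
000001
000000
000001
gen 7: 000000
000000
000000
100011
000000
000000
000000
gen 8: 000000
000000
000001
000001
000001
000000
000000
gen 9: 000000
000000
000000
100011
000000
000000
000000

3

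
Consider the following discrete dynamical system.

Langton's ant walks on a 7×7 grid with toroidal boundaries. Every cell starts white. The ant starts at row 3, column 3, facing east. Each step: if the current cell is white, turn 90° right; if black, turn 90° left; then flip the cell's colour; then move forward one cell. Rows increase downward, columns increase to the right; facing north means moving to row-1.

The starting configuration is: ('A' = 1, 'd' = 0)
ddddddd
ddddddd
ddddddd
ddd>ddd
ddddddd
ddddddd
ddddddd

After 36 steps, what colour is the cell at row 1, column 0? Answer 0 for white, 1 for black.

1

t=0: ddddddd
ddddddd
ddddddd
ddd>ddd
ddddddd
ddddddd
ddddddd
t=1: ddddddd
ddddddd
ddddddd
dddAddd
dddvddd
ddddddd
ddddddd
t=2: ddddddd
ddddddd
ddddddd
dddAddd
dd<Addd
ddddddd
ddddddd
t=3: ddddddd
ddddddd
ddddddd
dd^Addd
ddAAddd
ddddddd
ddddddd
t=4: ddddddd
ddddddd
ddddddd
ddA>ddd
ddAAddd
ddddddd
ddddddd
t=5: ddddddd
ddddddd
ddd^ddd
ddAdddd
ddAAddd
ddddddd
ddddddd
t=6: ddddddd
ddddddd
dddA>dd
ddAdddd
ddAAddd
ddddddd
ddddddd
t=7: ddddddd
ddddddd
dddAAdd
ddAdvdd
ddAAddd
ddddddd
ddddddd
t=8: ddddddd
ddddddd
dddAAdd
ddA<Add
ddAAddd
ddddddd
ddddddd
t=9: ddddddd
ddddddd
ddd^Add
ddAAAdd
ddAAddd
ddddddd
ddddddd
t=10: ddddddd
ddddddd
dd<dAdd
ddAAAdd
ddAAddd
ddddddd
ddddddd
t=11: ddddddd
dd^dddd
ddAdAdd
ddAAAdd
ddAAddd
ddddddd
ddddddd
t=12: ddddddd
ddA>ddd
ddAdAdd
ddAAAdd
ddAAddd
ddddddd
ddddddd
t=13: ddddddd
ddAAddd
ddAvAdd
ddAAAdd
ddAAddd
ddddddd
ddddddd
t=14: ddddddd
ddAAddd
dd<AAdd
ddAAAdd
ddAAddd
ddddddd
ddddddd
t=15: ddddddd
ddAAddd
dddAAdd
ddvAAdd
ddAAddd
ddddddd
ddddddd
t=16: ddddddd
ddAAddd
dddAAdd
ddd>Add
ddAAddd
ddddddd
ddddddd
t=17: ddddddd
ddAAddd
ddd^Add
ddddAdd
ddAAddd
ddddddd
ddddddd
t=18: ddddddd
ddAAddd
dd<dAdd
ddddAdd
ddAAddd
ddddddd
ddddddd
t=19: ddddddd
dd^Addd
ddAdAdd
ddddAdd
ddAAddd
ddddddd
ddddddd
t=20: ddddddd
d<dAddd
ddAdAdd
ddddAdd
ddAAddd
ddddddd
ddddddd
t=21: d^ddddd
dAdAddd
ddAdAdd
ddddAdd
ddAAddd
ddddddd
ddddddd
t=22: dA>dddd
dAdAddd
ddAdAdd
ddddAdd
ddAAddd
ddddddd
ddddddd
t=23: dAAdddd
dAvAddd
ddAdAdd
ddddAdd
ddAAddd
ddddddd
ddddddd
t=24: dAAdddd
d<AAddd
ddAdAdd
ddddAdd
ddAAddd
ddddddd
ddddddd
t=25: dAAdddd
ddAAddd
dvAdAdd
ddddAdd
ddAAddd
ddddddd
ddddddd
t=26: dAAdddd
ddAAddd
<AAdAdd
ddddAdd
ddAAddd
ddddddd
ddddddd
t=27: dAAdddd
^dAAddd
AAAdAdd
ddddAdd
ddAAddd
ddddddd
ddddddd
t=28: dAAdddd
A>AAddd
AAAdAdd
ddddAdd
ddAAddd
ddddddd
ddddddd
t=29: dAAdddd
AAAAddd
AvAdAdd
ddddAdd
ddAAddd
ddddddd
ddddddd
t=30: dAAdddd
AAAAddd
Ad>dAdd
ddddAdd
ddAAddd
ddddddd
ddddddd
t=31: dAAdddd
AA^Addd
AdddAdd
ddddAdd
ddAAddd
ddddddd
ddddddd
t=32: dAAdddd
A<dAddd
AdddAdd
ddddAdd
ddAAddd
ddddddd
ddddddd
t=33: dAAdddd
AddAddd
AvddAdd
ddddAdd
ddAAddd
ddddddd
ddddddd
t=34: dAAdddd
AddAddd
<AddAdd
ddddAdd
ddAAddd
ddddddd
ddddddd
t=35: dAAdddd
AddAddd
dAddAdd
vdddAdd
ddAAddd
ddddddd
ddddddd
t=36: dAAdddd
AddAddd
dAddAdd
AdddAd<
ddAAddd
ddddddd
ddddddd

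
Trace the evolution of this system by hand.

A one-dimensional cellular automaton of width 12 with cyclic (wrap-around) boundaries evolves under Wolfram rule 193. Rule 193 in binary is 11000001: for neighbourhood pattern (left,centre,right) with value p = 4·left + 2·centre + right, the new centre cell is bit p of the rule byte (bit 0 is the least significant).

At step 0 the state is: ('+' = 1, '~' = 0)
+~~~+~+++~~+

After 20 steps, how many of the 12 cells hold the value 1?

gen 0: +~~~+~+++~~+
gen 1: +~+~~~~++~~~
gen 2: ~~~~++~~+~+~
gen 3: +++~~+~~~~~~
gen 4: ~++~~~~++++~
gen 5: ~~+~++~~+++~
gen 6: +~~~~+~~~++~
gen 7: ~~++~~~+~~+~
gen 8: +~~+~+~~~~~~
gen 9: ~~~~~~~++++~
gen 10: ++++++~~+++~
gen 11: ~+++++~~~++~
gen 12: ~~++++~+~~+~
gen 13: +~~+++~~~~~~
gen 14: ~~~~++~++++~
gen 15: +++~~+~~+++~
gen 16: ~++~~~~~~++~
gen 17: ~~+~++++~~+~
gen 18: +~~~~+++~~~~
gen 19: ~~++~~++~++~
gen 20: +~~+~~~+~~+~

4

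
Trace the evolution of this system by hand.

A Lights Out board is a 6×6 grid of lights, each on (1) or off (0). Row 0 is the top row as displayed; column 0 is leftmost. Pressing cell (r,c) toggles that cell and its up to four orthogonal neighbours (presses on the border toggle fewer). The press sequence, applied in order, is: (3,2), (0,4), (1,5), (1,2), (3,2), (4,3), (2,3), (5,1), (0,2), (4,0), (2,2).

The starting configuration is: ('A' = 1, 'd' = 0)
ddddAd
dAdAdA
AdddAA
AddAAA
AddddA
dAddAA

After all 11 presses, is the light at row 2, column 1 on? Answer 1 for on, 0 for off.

k=0  ddddAd
dAdAdA
AdddAA
AddAAA
AddddA
dAddAA
k=1  ddddAd
dAdAdA
AdAdAA
AAAdAA
AdAddA
dAddAA
k=2  dddAdA
dAdAAA
AdAdAA
AAAdAA
AdAddA
dAddAA
k=3  dddAdd
dAdAdd
AdAdAd
AAAdAA
AdAddA
dAddAA
k=4  ddAAdd
ddAddd
AdddAd
AAAdAA
AdAddA
dAddAA
k=5  ddAAdd
ddAddd
AdAdAd
AddAAA
AddddA
dAddAA
k=6  ddAAdd
ddAddd
AdAdAd
AdddAA
AdAAAA
dAdAAA
k=7  ddAAdd
ddAAdd
AddAdd
AddAAA
AdAAAA
dAdAAA
k=8  ddAAdd
ddAAdd
AddAdd
AddAAA
AAAAAA
AdAAAA
k=9  dAdddd
dddAdd
AddAdd
AddAAA
AAAAAA
AdAAAA
k=10  dAdddd
dddAdd
AddAdd
dddAAA
ddAAAA
ddAAAA
k=11  dAdddd
ddAAdd
AAAddd
ddAAAA
ddAAAA
ddAAAA

1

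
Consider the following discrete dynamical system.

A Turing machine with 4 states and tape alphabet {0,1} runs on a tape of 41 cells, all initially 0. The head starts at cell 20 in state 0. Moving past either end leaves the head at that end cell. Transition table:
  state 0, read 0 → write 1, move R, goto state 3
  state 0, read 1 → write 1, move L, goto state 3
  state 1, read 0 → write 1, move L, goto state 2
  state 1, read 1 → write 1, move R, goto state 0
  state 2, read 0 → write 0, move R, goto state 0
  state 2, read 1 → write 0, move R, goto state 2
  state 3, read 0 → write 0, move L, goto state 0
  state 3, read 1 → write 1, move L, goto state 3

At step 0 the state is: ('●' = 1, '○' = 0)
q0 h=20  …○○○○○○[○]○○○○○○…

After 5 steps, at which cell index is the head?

19

k=0  q0 h=20  …○○○○○○[○]○○○○○○…
k=1  q3 h=21  …○○○○○●[○]○○○○○○…
k=2  q0 h=20  …○○○○○○[●]○○○○○○…
k=3  q3 h=19  …○○○○○○[○]●○○○○○…
k=4  q0 h=18  …○○○○○○[○]○●○○○○…
k=5  q3 h=19  …○○○○○●[○]●○○○○○…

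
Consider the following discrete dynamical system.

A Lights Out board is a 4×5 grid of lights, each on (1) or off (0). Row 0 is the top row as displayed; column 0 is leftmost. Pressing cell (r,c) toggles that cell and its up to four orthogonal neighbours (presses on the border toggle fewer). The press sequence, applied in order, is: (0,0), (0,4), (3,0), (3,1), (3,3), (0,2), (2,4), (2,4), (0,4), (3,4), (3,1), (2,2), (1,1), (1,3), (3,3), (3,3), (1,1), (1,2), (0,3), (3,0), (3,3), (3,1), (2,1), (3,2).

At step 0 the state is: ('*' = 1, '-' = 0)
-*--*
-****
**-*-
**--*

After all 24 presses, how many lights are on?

10

k=0  -*--*
-****
**-*-
**--*
k=1  *---*
*****
**-*-
**--*
k=2  *--*-
****-
**-*-
**--*
k=3  *--*-
****-
-*-*-
----*
k=4  *--*-
****-
---*-
***-*
k=5  *--*-
****-
-----
**-*-
k=6  ***--
**-*-
-----
**-*-
k=7  ***--
**-**
---**
**-**
k=8  ***--
**-*-
-----
**-*-
k=9  *****
**-**
-----
**-*-
k=10  *****
**-**
----*
**--*
k=11  *****
**-**
-*--*
--*-*
k=12  *****
*****
--***
----*
k=13  *-***
---**
-****
----*
k=14  *-*-*
--*--
-**-*
----*
k=15  *-*-*
--*--
-****
--**-
k=16  *-*-*
--*--
-**-*
----*
k=17  ***-*
**---
--*-*
----*
k=18  **--*
*-**-
----*
----*
k=19  ****-
*-*--
----*
----*
k=20  ****-
*-*--
*---*
**--*
k=21  ****-
*-*--
*--**
****-
k=22  ****-
*-*--
**-**
---*-
k=23  ****-
***--
--***
-*-*-
k=24  ****-
***--
---**
--*--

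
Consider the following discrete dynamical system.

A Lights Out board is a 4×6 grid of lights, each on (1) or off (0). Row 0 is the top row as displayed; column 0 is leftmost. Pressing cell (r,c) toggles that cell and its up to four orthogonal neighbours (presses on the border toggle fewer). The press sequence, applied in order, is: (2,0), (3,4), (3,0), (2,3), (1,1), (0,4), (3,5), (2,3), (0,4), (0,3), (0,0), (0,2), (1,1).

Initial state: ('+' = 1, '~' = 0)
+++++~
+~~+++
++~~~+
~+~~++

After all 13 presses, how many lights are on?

step 0: +++++~
+~~+++
++~~~+
~+~~++
step 1: +++++~
~~~+++
~~~~~+
++~~++
step 2: +++++~
~~~+++
~~~~++
++~+~~
step 3: +++++~
~~~+++
+~~~++
~~~+~~
step 4: +++++~
~~~~++
+~++~+
~~~~~~
step 5: +~+++~
+++~++
++++~+
~~~~~~
step 6: +~+~~+
+++~~+
++++~+
~~~~~~
step 7: +~+~~+
+++~~+
++++~~
~~~~++
step 8: +~+~~+
++++~+
++~~+~
~~~+++
step 9: +~+++~
++++++
++~~+~
~~~+++
step 10: +~~~~~
+++~++
++~~+~
~~~+++
step 11: ~+~~~~
~++~++
++~~+~
~~~+++
step 12: ~~++~~
~+~~++
++~~+~
~~~+++
step 13: ~+++~~
+~+~++
+~~~+~
~~~+++

12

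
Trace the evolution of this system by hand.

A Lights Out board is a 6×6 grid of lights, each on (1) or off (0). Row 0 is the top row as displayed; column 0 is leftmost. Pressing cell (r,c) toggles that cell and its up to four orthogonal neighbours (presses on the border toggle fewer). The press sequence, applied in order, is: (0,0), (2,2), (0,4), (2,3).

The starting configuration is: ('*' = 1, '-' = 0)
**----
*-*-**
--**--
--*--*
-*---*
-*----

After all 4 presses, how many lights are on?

14

k=0  **----
*-*-**
--**--
--*--*
-*---*
-*----
k=1  ------
--*-**
--**--
--*--*
-*---*
-*----
k=2  ------
----**
-*----
-----*
-*---*
-*----
k=3  ---***
-----*
-*----
-----*
-*---*
-*----
k=4  ---***
---*-*
-****-
---*-*
-*---*
-*----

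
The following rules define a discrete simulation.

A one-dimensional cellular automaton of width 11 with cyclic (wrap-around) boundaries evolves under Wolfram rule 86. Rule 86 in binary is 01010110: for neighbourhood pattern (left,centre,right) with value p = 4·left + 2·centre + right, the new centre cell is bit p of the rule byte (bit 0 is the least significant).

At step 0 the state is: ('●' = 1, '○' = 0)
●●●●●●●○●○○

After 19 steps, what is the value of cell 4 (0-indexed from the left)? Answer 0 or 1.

gen 0: ●●●●●●●○●○○
gen 1: ○○○○○○●○●●●
gen 2: ●○○○○●●○○○●
gen 3: ●●○○●○●●○●○
gen 4: ○●●●●○○●○●○
gen 5: ●○○○●●●●○●●
gen 6: ●●○●○○○●○○○
gen 7: ○●○●●○●●●○●
gen 8: ○●○○●○○○●○●
gen 9: ○●●●●●○●●○●
gen 10: ○○○○○●○○●○●
gen 11: ●○○○●●●●●○●
gen 12: ●●○●○○○○●○○
gen 13: ○●○●●○○●●●●
gen 14: ○●○○●●●○○○●
gen 15: ○●●●○○●●○●●
gen 16: ○○○●●●○●○○●
gen 17: ●○●○○●○●●●●
gen 18: ●○●●●●○○○○○
gen 19: ●○○○○●●○○○●

0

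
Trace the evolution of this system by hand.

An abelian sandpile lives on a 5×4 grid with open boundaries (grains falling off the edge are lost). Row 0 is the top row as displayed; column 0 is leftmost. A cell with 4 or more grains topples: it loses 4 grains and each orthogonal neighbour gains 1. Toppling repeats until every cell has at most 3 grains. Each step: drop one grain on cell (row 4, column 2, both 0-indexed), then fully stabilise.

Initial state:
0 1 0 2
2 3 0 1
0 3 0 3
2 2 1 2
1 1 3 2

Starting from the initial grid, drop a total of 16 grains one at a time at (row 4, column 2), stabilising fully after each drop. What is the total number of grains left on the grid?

31

t=0: 0 1 0 2
2 3 0 1
0 3 0 3
2 2 1 2
1 1 3 2
t=1: 0 1 0 2
2 3 0 1
0 3 0 3
2 2 2 2
1 2 0 3
t=2: 0 1 0 2
2 3 0 1
0 3 0 3
2 2 2 2
1 2 1 3
t=3: 0 1 0 2
2 3 0 1
0 3 0 3
2 2 2 2
1 2 2 3
t=4: 0 1 0 2
2 3 0 1
0 3 0 3
2 2 2 2
1 2 3 3
t=5: 0 1 0 2
2 3 0 1
0 3 0 3
2 2 3 3
1 3 1 0
t=6: 0 1 0 2
2 3 0 1
0 3 0 3
2 2 3 3
1 3 2 0
t=7: 0 1 0 2
2 3 0 1
0 3 0 3
2 2 3 3
1 3 3 0
t=8: 0 2 0 2
3 0 1 2
1 1 3 0
3 1 2 1
2 1 2 2
t=9: 0 2 0 2
3 0 1 2
1 1 3 0
3 1 2 1
2 1 3 2
t=10: 0 2 0 2
3 0 1 2
1 1 3 0
3 1 3 1
2 2 0 3
t=11: 0 2 0 2
3 0 1 2
1 1 3 0
3 1 3 1
2 2 1 3
t=12: 0 2 0 2
3 0 1 2
1 1 3 0
3 1 3 1
2 2 2 3
t=13: 0 2 0 2
3 0 1 2
1 1 3 0
3 1 3 1
2 2 3 3
t=14: 0 2 0 2
3 0 2 2
1 2 0 1
3 2 1 3
2 3 2 0
t=15: 0 2 0 2
3 0 2 2
1 2 0 1
3 2 1 3
2 3 3 0
t=16: 0 2 0 2
3 0 2 2
1 2 0 1
3 3 2 3
3 0 1 1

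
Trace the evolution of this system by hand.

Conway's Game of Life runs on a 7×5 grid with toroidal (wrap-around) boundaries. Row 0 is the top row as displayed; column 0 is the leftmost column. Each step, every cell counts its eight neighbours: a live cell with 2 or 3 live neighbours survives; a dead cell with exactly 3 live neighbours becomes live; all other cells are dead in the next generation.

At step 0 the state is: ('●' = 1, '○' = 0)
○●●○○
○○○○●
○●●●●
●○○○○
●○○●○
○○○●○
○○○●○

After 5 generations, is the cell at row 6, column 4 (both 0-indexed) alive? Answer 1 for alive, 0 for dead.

0

t=0: ○●●○○
○○○○●
○●●●●
●○○○○
●○○●○
○○○●○
○○○●○
t=1: ○○●●○
○○○○●
○●●●●
●○○○○
○○○○○
○○●●○
○○○●○
t=2: ○○●●●
●●○○●
○●●●●
●●●●●
○○○○○
○○●●○
○○○○●
t=3: ○●●○○
○○○○○
○○○○○
○○○○○
●○○○○
○○○●○
○○○○●
t=4: ○○○○○
○○○○○
○○○○○
○○○○○
○○○○○
○○○○●
○○●●○
t=5: ○○○○○
○○○○○
○○○○○
○○○○○
○○○○○
○○○●○
○○○●○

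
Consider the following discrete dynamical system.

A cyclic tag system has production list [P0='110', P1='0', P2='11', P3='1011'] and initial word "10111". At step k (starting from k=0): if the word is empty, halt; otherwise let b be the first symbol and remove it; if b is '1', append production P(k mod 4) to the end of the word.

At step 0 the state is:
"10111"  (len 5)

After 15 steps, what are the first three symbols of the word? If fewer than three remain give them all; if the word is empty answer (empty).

k=0  "10111"  (len 5)
k=1  "0111110"  (len 7)
k=2  "111110"  (len 6)
k=3  "1111011"  (len 7)
k=4  "1110111011"  (len 10)
k=5  "110111011110"  (len 12)
k=6  "101110111100"  (len 12)
k=7  "0111011110011"  (len 13)
k=8  "111011110011"  (len 12)
k=9  "11011110011110"  (len 14)
k=10  "10111100111100"  (len 14)
k=11  "011110011110011"  (len 15)
k=12  "11110011110011"  (len 14)
k=13  "1110011110011110"  (len 16)
k=14  "1100111100111100"  (len 16)
k=15  "10011110011110011"  (len 17)

100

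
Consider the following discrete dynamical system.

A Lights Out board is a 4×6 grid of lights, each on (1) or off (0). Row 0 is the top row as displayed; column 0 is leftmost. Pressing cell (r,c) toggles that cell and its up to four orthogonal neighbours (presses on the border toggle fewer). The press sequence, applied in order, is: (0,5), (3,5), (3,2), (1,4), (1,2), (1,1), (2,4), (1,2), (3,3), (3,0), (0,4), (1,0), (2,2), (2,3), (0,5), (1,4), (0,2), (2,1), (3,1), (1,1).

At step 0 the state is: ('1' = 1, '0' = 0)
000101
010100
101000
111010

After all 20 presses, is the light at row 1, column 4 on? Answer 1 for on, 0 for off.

step 0: 000101
010100
101000
111010
step 1: 000110
010101
101000
111010
step 2: 000110
010101
101001
111001
step 3: 000110
010101
100001
100101
step 4: 000100
010010
100011
100101
step 5: 001100
001110
101011
100101
step 6: 011100
110110
111011
100101
step 7: 011100
110100
111100
100111
step 8: 010100
101000
110100
100111
step 9: 010100
101000
110000
101001
step 10: 010100
101000
010000
011001
step 11: 010011
101010
010000
011001
step 12: 110011
011010
110000
011001
step 13: 110011
010010
101100
010001
step 14: 110011
010110
100010
010101
step 15: 110000
010111
100010
010101
step 16: 110010
010000
100000
010101
step 17: 101110
011000
100000
010101
step 18: 101110
001000
011000
000101
step 19: 101110
001000
001000
111101
step 20: 111110
110000
011000
111101

0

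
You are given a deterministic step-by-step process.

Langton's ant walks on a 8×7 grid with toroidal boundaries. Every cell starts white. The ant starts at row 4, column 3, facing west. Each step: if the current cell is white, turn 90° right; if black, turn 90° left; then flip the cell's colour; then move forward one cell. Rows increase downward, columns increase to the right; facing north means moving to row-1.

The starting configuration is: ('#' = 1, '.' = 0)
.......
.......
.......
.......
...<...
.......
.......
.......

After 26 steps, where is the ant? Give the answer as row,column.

t=0: .......
.......
.......
.......
...<...
.......
.......
.......
t=1: .......
.......
.......
...^...
...#...
.......
.......
.......
t=2: .......
.......
.......
...#>..
...#...
.......
.......
.......
t=3: .......
.......
.......
...##..
...#v..
.......
.......
.......
t=4: .......
.......
.......
...##..
...<#..
.......
.......
.......
t=5: .......
.......
.......
...##..
....#..
...v...
.......
.......
t=6: .......
.......
.......
...##..
....#..
..<#...
.......
.......
t=7: .......
.......
.......
...##..
..^.#..
..##...
.......
.......
t=8: .......
.......
.......
...##..
..#>#..
..##...
.......
.......
t=9: .......
.......
.......
...##..
..###..
..#v...
.......
.......
t=10: .......
.......
.......
...##..
..###..
..#.>..
.......
.......
t=11: .......
.......
.......
...##..
..###..
..#.#..
....v..
.......
t=12: .......
.......
.......
...##..
..###..
..#.#..
...<#..
.......
t=13: .......
.......
.......
...##..
..###..
..#^#..
...##..
.......
t=14: .......
.......
.......
...##..
..###..
..##>..
...##..
.......
t=15: .......
.......
.......
...##..
..##^..
..##...
...##..
.......
t=16: .......
.......
.......
...##..
..#<...
..##...
...##..
.......
t=17: .......
.......
.......
...##..
..#....
..#v...
...##..
.......
t=18: .......
.......
.......
...##..
..#....
..#.>..
...##..
.......
t=19: .......
.......
.......
...##..
..#....
..#.#..
...#v..
.......
t=20: .......
.......
.......
...##..
..#....
..#.#..
...#.>.
.......
t=21: .......
.......
.......
...##..
..#....
..#.#..
...#.#.
.....v.
t=22: .......
.......
.......
...##..
..#....
..#.#..
...#.#.
....<#.
t=23: .......
.......
.......
...##..
..#....
..#.#..
...#^#.
....##.
t=24: .......
.......
.......
...##..
..#....
..#.#..
...##>.
....##.
t=25: .......
.......
.......
...##..
..#....
..#.#^.
...##..
....##.
t=26: .......
.......
.......
...##..
..#....
..#.##>
...##..
....##.

5,6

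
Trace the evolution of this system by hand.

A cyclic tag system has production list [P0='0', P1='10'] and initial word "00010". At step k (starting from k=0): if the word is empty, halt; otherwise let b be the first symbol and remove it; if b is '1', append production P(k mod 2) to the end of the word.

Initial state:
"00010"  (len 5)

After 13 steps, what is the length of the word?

step 0: "00010"  (len 5)
step 1: "0010"  (len 4)
step 2: "010"  (len 3)
step 3: "10"  (len 2)
step 4: "010"  (len 3)
step 5: "10"  (len 2)
step 6: "010"  (len 3)
step 7: "10"  (len 2)
step 8: "010"  (len 3)
step 9: "10"  (len 2)
step 10: "010"  (len 3)
step 11: "10"  (len 2)
step 12: "010"  (len 3)
step 13: "10"  (len 2)

2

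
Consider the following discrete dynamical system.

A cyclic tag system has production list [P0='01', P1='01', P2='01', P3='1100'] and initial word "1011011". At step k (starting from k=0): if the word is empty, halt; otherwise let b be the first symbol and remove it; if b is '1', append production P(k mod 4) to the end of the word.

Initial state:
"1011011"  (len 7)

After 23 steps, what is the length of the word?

t=0: "1011011"  (len 7)
t=1: "01101101"  (len 8)
t=2: "1101101"  (len 7)
t=3: "10110101"  (len 8)
t=4: "01101011100"  (len 11)
t=5: "1101011100"  (len 10)
t=6: "10101110001"  (len 11)
t=7: "010111000101"  (len 12)
t=8: "10111000101"  (len 11)
t=9: "011100010101"  (len 12)
t=10: "11100010101"  (len 11)
t=11: "110001010101"  (len 12)
t=12: "100010101011100"  (len 15)
t=13: "0001010101110001"  (len 16)
t=14: "001010101110001"  (len 15)
t=15: "01010101110001"  (len 14)
t=16: "1010101110001"  (len 13)
t=17: "01010111000101"  (len 14)
t=18: "1010111000101"  (len 13)
t=19: "01011100010101"  (len 14)
t=20: "1011100010101"  (len 13)
t=21: "01110001010101"  (len 14)
t=22: "1110001010101"  (len 13)
t=23: "11000101010101"  (len 14)

14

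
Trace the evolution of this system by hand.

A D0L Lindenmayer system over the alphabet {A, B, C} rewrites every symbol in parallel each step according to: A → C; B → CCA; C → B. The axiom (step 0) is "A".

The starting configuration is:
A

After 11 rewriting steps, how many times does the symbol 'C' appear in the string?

56

0) A
1) C
2) B
3) CCA
4) BBC
5) CCACCAB
6) BBCBBCCCA
7) CCACCABCCACCABBBC
8) BBCBBCCCABBCBBCCCACCACCAB
9) CCACCABCCACCABBBCCCACCABCCACCABBBCBBCBBCCCA
10) BBCBBCCCABBCBBCCCACCACCABBBCBBCCCABBCBBCCCACCACCABCCACCABCCACCABBBC
11) CCACCABCCACCABBBCCCACCABCCACCABBBCBBCBBCCCACCACCABCCACCABBBCCCACCABCCACCABBBCBBCBBCCCABBCBBCCCABBCBBCCCACCACCAB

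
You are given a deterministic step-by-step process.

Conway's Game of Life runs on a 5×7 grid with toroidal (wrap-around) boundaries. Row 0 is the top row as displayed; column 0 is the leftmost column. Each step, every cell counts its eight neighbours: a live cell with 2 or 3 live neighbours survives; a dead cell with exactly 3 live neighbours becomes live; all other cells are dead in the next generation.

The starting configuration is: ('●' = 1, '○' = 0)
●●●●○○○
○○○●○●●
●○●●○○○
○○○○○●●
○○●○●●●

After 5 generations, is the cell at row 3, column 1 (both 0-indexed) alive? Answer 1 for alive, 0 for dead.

1

k=0  ●●●●○○○
○○○●○●●
●○●●○○○
○○○○○●●
○○●○●●●
k=1  ●●○○○○○
○○○○○○●
●○●●○○○
●●●○○○○
○○●○●○○
k=2  ●●○○○○○
○○●○○○●
●○●●○○●
●○○○○○○
○○●●○○○
k=3  ●●○●○○○
○○●●○○●
●○●●○○●
●○○○○○●
●○●○○○○
k=4  ●○○●○○●
○○○○●○●
○○●●○●○
○○●●○○○
○○●○○○○
k=5  ●○○●○●●
●○●○●○●
○○●○○●○
○●○○●○○
○●●○○○○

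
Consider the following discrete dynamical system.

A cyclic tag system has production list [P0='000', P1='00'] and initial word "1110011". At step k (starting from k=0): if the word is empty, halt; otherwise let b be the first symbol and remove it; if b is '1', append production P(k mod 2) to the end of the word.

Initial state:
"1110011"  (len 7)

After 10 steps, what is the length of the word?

10

gen 0: "1110011"  (len 7)
gen 1: "110011000"  (len 9)
gen 2: "1001100000"  (len 10)
gen 3: "001100000000"  (len 12)
gen 4: "01100000000"  (len 11)
gen 5: "1100000000"  (len 10)
gen 6: "10000000000"  (len 11)
gen 7: "0000000000000"  (len 13)
gen 8: "000000000000"  (len 12)
gen 9: "00000000000"  (len 11)
gen 10: "0000000000"  (len 10)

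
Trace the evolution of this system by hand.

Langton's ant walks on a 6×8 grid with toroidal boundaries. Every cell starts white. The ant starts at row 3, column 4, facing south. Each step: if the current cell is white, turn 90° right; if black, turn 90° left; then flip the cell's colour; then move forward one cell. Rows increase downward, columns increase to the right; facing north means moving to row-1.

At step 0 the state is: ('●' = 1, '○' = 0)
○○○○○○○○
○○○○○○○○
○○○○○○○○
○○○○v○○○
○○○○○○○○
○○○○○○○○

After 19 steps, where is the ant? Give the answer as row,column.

gen 0: ○○○○○○○○
○○○○○○○○
○○○○○○○○
○○○○v○○○
○○○○○○○○
○○○○○○○○
gen 1: ○○○○○○○○
○○○○○○○○
○○○○○○○○
○○○<●○○○
○○○○○○○○
○○○○○○○○
gen 2: ○○○○○○○○
○○○○○○○○
○○○^○○○○
○○○●●○○○
○○○○○○○○
○○○○○○○○
gen 3: ○○○○○○○○
○○○○○○○○
○○○●>○○○
○○○●●○○○
○○○○○○○○
○○○○○○○○
gen 4: ○○○○○○○○
○○○○○○○○
○○○●●○○○
○○○●v○○○
○○○○○○○○
○○○○○○○○
gen 5: ○○○○○○○○
○○○○○○○○
○○○●●○○○
○○○●○>○○
○○○○○○○○
○○○○○○○○
gen 6: ○○○○○○○○
○○○○○○○○
○○○●●○○○
○○○●○●○○
○○○○○v○○
○○○○○○○○
gen 7: ○○○○○○○○
○○○○○○○○
○○○●●○○○
○○○●○●○○
○○○○<●○○
○○○○○○○○
gen 8: ○○○○○○○○
○○○○○○○○
○○○●●○○○
○○○●^●○○
○○○○●●○○
○○○○○○○○
gen 9: ○○○○○○○○
○○○○○○○○
○○○●●○○○
○○○●●>○○
○○○○●●○○
○○○○○○○○
gen 10: ○○○○○○○○
○○○○○○○○
○○○●●^○○
○○○●●○○○
○○○○●●○○
○○○○○○○○
gen 11: ○○○○○○○○
○○○○○○○○
○○○●●●>○
○○○●●○○○
○○○○●●○○
○○○○○○○○
gen 12: ○○○○○○○○
○○○○○○○○
○○○●●●●○
○○○●●○v○
○○○○●●○○
○○○○○○○○
gen 13: ○○○○○○○○
○○○○○○○○
○○○●●●●○
○○○●●<●○
○○○○●●○○
○○○○○○○○
gen 14: ○○○○○○○○
○○○○○○○○
○○○●●^●○
○○○●●●●○
○○○○●●○○
○○○○○○○○
gen 15: ○○○○○○○○
○○○○○○○○
○○○●<○●○
○○○●●●●○
○○○○●●○○
○○○○○○○○
gen 16: ○○○○○○○○
○○○○○○○○
○○○●○○●○
○○○●v●●○
○○○○●●○○
○○○○○○○○
gen 17: ○○○○○○○○
○○○○○○○○
○○○●○○●○
○○○●○>●○
○○○○●●○○
○○○○○○○○
gen 18: ○○○○○○○○
○○○○○○○○
○○○●○^●○
○○○●○○●○
○○○○●●○○
○○○○○○○○
gen 19: ○○○○○○○○
○○○○○○○○
○○○●○●>○
○○○●○○●○
○○○○●●○○
○○○○○○○○

2,6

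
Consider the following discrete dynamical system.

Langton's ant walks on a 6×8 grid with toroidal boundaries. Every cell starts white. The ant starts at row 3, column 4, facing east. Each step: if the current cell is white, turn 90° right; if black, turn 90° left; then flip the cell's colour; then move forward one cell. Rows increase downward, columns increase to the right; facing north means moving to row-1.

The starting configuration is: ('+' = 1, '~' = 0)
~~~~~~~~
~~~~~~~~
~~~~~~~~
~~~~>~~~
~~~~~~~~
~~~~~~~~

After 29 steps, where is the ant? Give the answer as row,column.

2,2

0) ~~~~~~~~
~~~~~~~~
~~~~~~~~
~~~~>~~~
~~~~~~~~
~~~~~~~~
1) ~~~~~~~~
~~~~~~~~
~~~~~~~~
~~~~+~~~
~~~~v~~~
~~~~~~~~
2) ~~~~~~~~
~~~~~~~~
~~~~~~~~
~~~~+~~~
~~~<+~~~
~~~~~~~~
3) ~~~~~~~~
~~~~~~~~
~~~~~~~~
~~~^+~~~
~~~++~~~
~~~~~~~~
4) ~~~~~~~~
~~~~~~~~
~~~~~~~~
~~~+>~~~
~~~++~~~
~~~~~~~~
5) ~~~~~~~~
~~~~~~~~
~~~~^~~~
~~~+~~~~
~~~++~~~
~~~~~~~~
6) ~~~~~~~~
~~~~~~~~
~~~~+>~~
~~~+~~~~
~~~++~~~
~~~~~~~~
7) ~~~~~~~~
~~~~~~~~
~~~~++~~
~~~+~v~~
~~~++~~~
~~~~~~~~
8) ~~~~~~~~
~~~~~~~~
~~~~++~~
~~~+<+~~
~~~++~~~
~~~~~~~~
9) ~~~~~~~~
~~~~~~~~
~~~~^+~~
~~~+++~~
~~~++~~~
~~~~~~~~
10) ~~~~~~~~
~~~~~~~~
~~~<~+~~
~~~+++~~
~~~++~~~
~~~~~~~~
11) ~~~~~~~~
~~~^~~~~
~~~+~+~~
~~~+++~~
~~~++~~~
~~~~~~~~
12) ~~~~~~~~
~~~+>~~~
~~~+~+~~
~~~+++~~
~~~++~~~
~~~~~~~~
13) ~~~~~~~~
~~~++~~~
~~~+v+~~
~~~+++~~
~~~++~~~
~~~~~~~~
14) ~~~~~~~~
~~~++~~~
~~~<++~~
~~~+++~~
~~~++~~~
~~~~~~~~
15) ~~~~~~~~
~~~++~~~
~~~~++~~
~~~v++~~
~~~++~~~
~~~~~~~~
16) ~~~~~~~~
~~~++~~~
~~~~++~~
~~~~>+~~
~~~++~~~
~~~~~~~~
17) ~~~~~~~~
~~~++~~~
~~~~^+~~
~~~~~+~~
~~~++~~~
~~~~~~~~
18) ~~~~~~~~
~~~++~~~
~~~<~+~~
~~~~~+~~
~~~++~~~
~~~~~~~~
19) ~~~~~~~~
~~~^+~~~
~~~+~+~~
~~~~~+~~
~~~++~~~
~~~~~~~~
20) ~~~~~~~~
~~<~+~~~
~~~+~+~~
~~~~~+~~
~~~++~~~
~~~~~~~~
21) ~~^~~~~~
~~+~+~~~
~~~+~+~~
~~~~~+~~
~~~++~~~
~~~~~~~~
22) ~~+>~~~~
~~+~+~~~
~~~+~+~~
~~~~~+~~
~~~++~~~
~~~~~~~~
23) ~~++~~~~
~~+v+~~~
~~~+~+~~
~~~~~+~~
~~~++~~~
~~~~~~~~
24) ~~++~~~~
~~<++~~~
~~~+~+~~
~~~~~+~~
~~~++~~~
~~~~~~~~
25) ~~++~~~~
~~~++~~~
~~v+~+~~
~~~~~+~~
~~~++~~~
~~~~~~~~
26) ~~++~~~~
~~~++~~~
~<++~+~~
~~~~~+~~
~~~++~~~
~~~~~~~~
27) ~~++~~~~
~^~++~~~
~+++~+~~
~~~~~+~~
~~~++~~~
~~~~~~~~
28) ~~++~~~~
~+>++~~~
~+++~+~~
~~~~~+~~
~~~++~~~
~~~~~~~~
29) ~~++~~~~
~++++~~~
~+v+~+~~
~~~~~+~~
~~~++~~~
~~~~~~~~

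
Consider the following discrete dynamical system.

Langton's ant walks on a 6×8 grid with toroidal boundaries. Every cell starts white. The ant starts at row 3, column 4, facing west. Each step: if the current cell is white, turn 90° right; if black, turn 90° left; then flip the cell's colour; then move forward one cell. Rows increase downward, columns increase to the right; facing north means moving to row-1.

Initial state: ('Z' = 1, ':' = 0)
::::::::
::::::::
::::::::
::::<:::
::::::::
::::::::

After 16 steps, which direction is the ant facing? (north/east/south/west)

gen 0: ::::::::
::::::::
::::::::
::::<:::
::::::::
::::::::
gen 1: ::::::::
::::::::
::::^:::
::::Z:::
::::::::
::::::::
gen 2: ::::::::
::::::::
::::Z>::
::::Z:::
::::::::
::::::::
gen 3: ::::::::
::::::::
::::ZZ::
::::Zv::
::::::::
::::::::
gen 4: ::::::::
::::::::
::::ZZ::
::::<Z::
::::::::
::::::::
gen 5: ::::::::
::::::::
::::ZZ::
:::::Z::
::::v:::
::::::::
gen 6: ::::::::
::::::::
::::ZZ::
:::::Z::
:::<Z:::
::::::::
gen 7: ::::::::
::::::::
::::ZZ::
:::^:Z::
:::ZZ:::
::::::::
gen 8: ::::::::
::::::::
::::ZZ::
:::Z>Z::
:::ZZ:::
::::::::
gen 9: ::::::::
::::::::
::::ZZ::
:::ZZZ::
:::Zv:::
::::::::
gen 10: ::::::::
::::::::
::::ZZ::
:::ZZZ::
:::Z:>::
::::::::
gen 11: ::::::::
::::::::
::::ZZ::
:::ZZZ::
:::Z:Z::
:::::v::
gen 12: ::::::::
::::::::
::::ZZ::
:::ZZZ::
:::Z:Z::
::::<Z::
gen 13: ::::::::
::::::::
::::ZZ::
:::ZZZ::
:::Z^Z::
::::ZZ::
gen 14: ::::::::
::::::::
::::ZZ::
:::ZZZ::
:::ZZ>::
::::ZZ::
gen 15: ::::::::
::::::::
::::ZZ::
:::ZZ^::
:::ZZ:::
::::ZZ::
gen 16: ::::::::
::::::::
::::ZZ::
:::Z<:::
:::ZZ:::
::::ZZ::

west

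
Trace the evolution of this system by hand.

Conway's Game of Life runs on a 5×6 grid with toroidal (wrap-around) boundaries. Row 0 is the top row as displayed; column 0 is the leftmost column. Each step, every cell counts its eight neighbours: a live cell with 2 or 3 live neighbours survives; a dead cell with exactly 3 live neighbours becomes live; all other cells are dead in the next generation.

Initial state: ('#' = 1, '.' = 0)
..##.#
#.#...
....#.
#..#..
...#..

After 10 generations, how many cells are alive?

2

t=0: ..##.#
#.#...
....#.
#..#..
...#..
t=1: .####.
.##.##
.#.#.#
...##.
...#..
t=2: ##...#
.....#
.#...#
...#..
......
t=3: #....#
.#..##
#...#.
......
#.....
t=4: .#..#.
.#..#.
#...#.
.....#
#....#
t=5: .#..#.
##.##.
#...#.
....#.
#...##
t=6: .##...
#####.
##..#.
#..##.
#..##.
t=7: ......
....#.
......
#.#...
#...#.
t=8: .....#
......
......
.#...#
.#...#
t=9: #.....
......
......
......
....##
t=10: .....#
......
......
......
.....#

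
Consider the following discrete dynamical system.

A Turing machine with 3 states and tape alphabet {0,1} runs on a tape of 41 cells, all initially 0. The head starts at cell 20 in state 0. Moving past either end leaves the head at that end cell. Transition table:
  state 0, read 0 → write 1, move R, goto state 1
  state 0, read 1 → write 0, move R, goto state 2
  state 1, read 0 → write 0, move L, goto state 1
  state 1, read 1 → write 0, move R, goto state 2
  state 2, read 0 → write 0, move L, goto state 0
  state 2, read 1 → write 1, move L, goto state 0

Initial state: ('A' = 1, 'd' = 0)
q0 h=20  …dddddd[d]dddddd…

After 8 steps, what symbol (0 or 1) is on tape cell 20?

0

0) q0 h=20  …dddddd[d]dddddd…
1) q1 h=21  …dddddA[d]dddddd…
2) q1 h=20  …dddddd[A]dddddd…
3) q2 h=21  …dddddd[d]dddddd…
4) q0 h=20  …dddddd[d]dddddd…
5) q1 h=21  …dddddA[d]dddddd…
6) q1 h=20  …dddddd[A]dddddd…
7) q2 h=21  …dddddd[d]dddddd…
8) q0 h=20  …dddddd[d]dddddd…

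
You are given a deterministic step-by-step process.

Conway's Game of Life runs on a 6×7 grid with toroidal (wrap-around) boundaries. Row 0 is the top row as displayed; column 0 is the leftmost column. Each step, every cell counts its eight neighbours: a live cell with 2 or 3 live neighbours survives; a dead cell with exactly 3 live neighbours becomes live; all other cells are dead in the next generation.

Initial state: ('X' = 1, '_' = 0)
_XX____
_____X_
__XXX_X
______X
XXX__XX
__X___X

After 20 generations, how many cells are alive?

8

step 0: _XX____
_____X_
__XXX_X
______X
XXX__XX
__X___X
step 1: _XX____
_X__XX_
___XX_X
____X__
_XX__X_
___X_XX
step 2: XXXX__X
XX__XX_
___X___
__X_X__
__XX_XX
X__XXXX
step 3: _______
____XX_
_XXX_X_
__X_XX_
XXX____
_______
step 4: _______
__XXXX_
_XX___X
X___XXX
_XXX___
_X_____
step 5: __XXX__
_XXXXX_
_XX____
____XXX
_XXXXXX
_X_____
step 6: _____X_
_____X_
XX____X
______X
_XXX__X
XX_____
step 7: ______X
X____X_
X____XX
_____XX
_XX___X
XX____X
step 8: _X___X_
X____X_
X___X__
_X_____
_XX____
_XX__XX
step 9: _XX_XX_
XX__XX_
XX____X
XXX____
_______
_____XX
step 10: _XXX___
___XX__
_____X_
__X___X
XX____X
____XXX
step 11: __X____
___XX__
___XXX_
_X___XX
_X_____
___XXXX
step 12: __X____
__X__X_
__XX__X
X_X__XX
__X____
__XXXX_
step 13: _XX__X_
_XX____
X_XXX__
X_X__XX
__X____
_XX_X__
step 14: X______
X___X__
X___XX_
X_X_XXX
X_X__XX
_______
step 15: _______
XX__XX_
X______
_______
X__XX__
XX_____
step 16: ______X
XX____X
XX____X
_______
XX_____
XX_____
step 17: ______X
_X___X_
_X____X
______X
XX_____
_X____X
step 18: _____XX
_____XX
_____XX
_X____X
_X____X
_X____X
step 19: _______
X___X__
_______
______X
_XX__XX
______X
step 20: _______
_______
_______
X____XX
_____XX
X____XX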